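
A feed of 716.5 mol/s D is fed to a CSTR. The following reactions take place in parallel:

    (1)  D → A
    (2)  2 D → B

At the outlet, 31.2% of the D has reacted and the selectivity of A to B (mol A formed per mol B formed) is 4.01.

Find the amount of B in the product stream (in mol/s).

Conversion of D: D consumed = 0.312 × 716.5 = 223.5 mol/s = 1ξ₁ + 2ξ₂.
Selectivity: 1ξ₁ / (1ξ₂) = 4.01 → ξ₁ = 4.01 ξ₂.
Substitute: (1·4.01 + 2) ξ₂ = 223.5 → ξ₂ = 37.2 mol/s, ξ₁ = 149.2 mol/s.
Outlet amounts (n = n₀ + Σ ν·ξ):
  D: 716.5 − 1(149.2) − 2(37.2) = 493
  A: 0 + 1(149.2) = 149.2
  B: 0 + 1(37.2) = 37.2

37.2 mol/s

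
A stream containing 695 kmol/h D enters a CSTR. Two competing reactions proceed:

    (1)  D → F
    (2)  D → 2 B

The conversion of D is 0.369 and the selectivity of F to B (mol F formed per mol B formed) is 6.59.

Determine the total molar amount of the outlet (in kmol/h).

713 kmol/h

Conversion of D: D consumed = 0.369 × 695 = 256.5 kmol/h = 1ξ₁ + 1ξ₂.
Selectivity: 1ξ₁ / (2ξ₂) = 6.59 → ξ₁ = 13.18 ξ₂.
Substitute: (1·13.18 + 1) ξ₂ = 256.5 → ξ₂ = 18.09 kmol/h, ξ₁ = 238.4 kmol/h.
Outlet amounts (n = n₀ + Σ ν·ξ):
  D: 695 − 1(238.4) − 1(18.09) = 438.5
  F: 0 + 1(238.4) = 238.4
  B: 0 + 2(18.09) = 36.17
Total out = 438.5 + 238.4 + 36.17 = 713.1 kmol/h.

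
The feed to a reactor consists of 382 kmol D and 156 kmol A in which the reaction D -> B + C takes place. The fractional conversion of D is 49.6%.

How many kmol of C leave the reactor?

D reacted = 0.496 × 382 = 189.5 kmol; ν_D = −1, so ξ = 189.5/1 = 189.5 kmol.
Outlet amounts (n = n₀ + ν ξ):
  D: 382 − 1(189.5) = 192.5
  B: 0 + 1(189.5) = 189.5
  C: 0 + 1(189.5) = 189.5
  A: 156 (inert)

189 kmol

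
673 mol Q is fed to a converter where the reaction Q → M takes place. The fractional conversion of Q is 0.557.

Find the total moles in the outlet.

673 mol

Q reacted = 0.557 × 673 = 374.9 mol; ν_Q = −1, so ξ = 374.9/1 = 374.9 mol.
Outlet amounts (n = n₀ + ν ξ):
  Q: 673 − 1(374.9) = 298.1
  M: 0 + 1(374.9) = 374.9
Total out = 298.1 + 374.9 = 673 mol.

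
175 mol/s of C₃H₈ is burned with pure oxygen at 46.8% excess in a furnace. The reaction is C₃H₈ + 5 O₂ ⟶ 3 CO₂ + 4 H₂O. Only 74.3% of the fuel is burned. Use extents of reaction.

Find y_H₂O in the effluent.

Stoichiometric O₂ = 5 × 175 = 875 mol/s; O₂ fed = 875 × 1.468 = 1284 mol/s.
Fuel reacted = 0.743 × 175 → ξ = 130 mol/s.
Outlet (n = n₀ + ν ξ):
  C₃H₈: 175 − 1(130) = 44.97
  O₂: 1284 − 5(130) = 634.4
  CO₂: 0 + 3(130) = 390.1
  H₂O: 0 + 4(130) = 520.1
Total out = 1590 mol/s; y_H₂O = 520.1 / 1590 = 0.3272.

0.327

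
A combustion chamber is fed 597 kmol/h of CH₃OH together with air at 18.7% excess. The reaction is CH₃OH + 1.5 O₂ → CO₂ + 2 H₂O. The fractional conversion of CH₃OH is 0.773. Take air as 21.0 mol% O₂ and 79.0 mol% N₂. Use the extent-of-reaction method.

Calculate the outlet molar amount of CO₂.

Stoichiometric O₂ = 1.5 × 597 = 895.5 kmol/h; O₂ fed = 895.5 × 1.187 = 1063 kmol/h.
N₂ fed = 1063 × 79/21 = 3999 kmol/h.
Fuel reacted = 0.773 × 597 → ξ = 461.5 kmol/h.
Outlet (n = n₀ + ν ξ):
  CH₃OH: 597 − 1(461.5) = 135.5
  O₂: 1063 − 1.5(461.5) = 370.7
  N₂: 3999 (inert)
  CO₂: 0 + 1(461.5) = 461.5
  H₂O: 0 + 2(461.5) = 923

461 kmol/h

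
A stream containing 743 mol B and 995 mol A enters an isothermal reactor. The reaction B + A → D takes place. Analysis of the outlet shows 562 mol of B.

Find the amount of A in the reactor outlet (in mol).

For B: n = n₀ − 1ξ → 562 = 743 − 1ξ, giving ξ = 181 mol.
Outlet amounts (n = n₀ + ν ξ):
  B: 743 − 1(181) = 562
  A: 995 − 1(181) = 814
  D: 0 + 1(181) = 181

814 mol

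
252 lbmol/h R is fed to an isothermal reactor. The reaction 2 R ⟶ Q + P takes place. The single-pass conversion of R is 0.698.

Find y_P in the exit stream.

0.349

R reacted = 0.698 × 252 = 175.9 lbmol/h; ν_R = −2, so ξ = 175.9/2 = 87.95 lbmol/h.
Outlet amounts (n = n₀ + ν ξ):
  R: 252 − 2(87.95) = 76.1
  Q: 0 + 1(87.95) = 87.95
  P: 0 + 1(87.95) = 87.95
Total out = 252 lbmol/h; y_P = 87.95 / 252 = 0.349.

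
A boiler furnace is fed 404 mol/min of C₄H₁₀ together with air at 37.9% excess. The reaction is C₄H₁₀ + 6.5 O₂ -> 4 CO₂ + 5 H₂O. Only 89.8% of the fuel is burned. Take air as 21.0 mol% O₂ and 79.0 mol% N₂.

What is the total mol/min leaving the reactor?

18200 mol/min

Stoichiometric O₂ = 6.5 × 404 = 2626 mol/min; O₂ fed = 2626 × 1.379 = 3621 mol/min.
N₂ fed = 3621 × 79/21 = 13620 mol/min.
Fuel reacted = 0.898 × 404 → ξ = 362.8 mol/min.
Outlet (n = n₀ + ν ξ):
  C₄H₁₀: 404 − 1(362.8) = 41.21
  O₂: 3621 − 6.5(362.8) = 1263
  N₂: 13620 (inert)
  CO₂: 0 + 4(362.8) = 1451
  H₂O: 0 + 5(362.8) = 1814
Total out = 41.21 + 1263 + 13620 + 1451 + 1814 = 18190 mol/min.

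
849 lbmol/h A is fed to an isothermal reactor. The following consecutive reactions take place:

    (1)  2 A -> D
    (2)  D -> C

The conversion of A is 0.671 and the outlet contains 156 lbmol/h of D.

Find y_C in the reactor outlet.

Conversion of A: A consumed = 2ξ₁ = 0.671 × 849 → ξ₁ = 284.8 lbmol/h.
D balance: n_D = 0 + 1ξ₁ − 1ξ₂ = 156 → ξ₂ = (1·284.8 − 156)/1 = 128.8 lbmol/h.
Outlet amounts (n = n₀ + Σ ν·ξ):
  A: 849 − 2(284.8) = 279.3
  D: 0 + 1(284.8) − 1(128.8) = 156
  C: 0 + 1(128.8) = 128.8
Total out = 564.2 lbmol/h; y_C = 128.8 / 564.2 = 0.2284.

0.228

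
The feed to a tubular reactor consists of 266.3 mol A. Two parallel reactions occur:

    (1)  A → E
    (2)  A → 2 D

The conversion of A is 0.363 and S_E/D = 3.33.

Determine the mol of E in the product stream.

84 mol

Conversion of A: A consumed = 0.363 × 266.3 = 96.67 mol = 1ξ₁ + 1ξ₂.
Selectivity: 1ξ₁ / (2ξ₂) = 3.33 → ξ₁ = 6.66 ξ₂.
Substitute: (1·6.66 + 1) ξ₂ = 96.67 → ξ₂ = 12.62 mol, ξ₁ = 84.05 mol.
Outlet amounts (n = n₀ + Σ ν·ξ):
  A: 266.3 − 1(84.05) − 1(12.62) = 169.6
  E: 0 + 1(84.05) = 84.05
  D: 0 + 2(12.62) = 25.24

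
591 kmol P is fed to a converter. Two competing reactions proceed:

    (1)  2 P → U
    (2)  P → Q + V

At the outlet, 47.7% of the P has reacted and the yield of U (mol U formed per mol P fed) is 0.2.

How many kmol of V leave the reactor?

45.5 kmol

Yield of U: 1ξ₁ / 591 = 0.2 → ξ₁ = 118.2 kmol.
Conversion of P: 2ξ₁ + 1ξ₂ = 0.477 × 591 = 281.9 → ξ₂ = 45.51 kmol.
Outlet amounts (n = n₀ + Σ ν·ξ):
  P: 591 − 2(118.2) − 1(45.51) = 309.1
  U: 0 + 1(118.2) = 118.2
  Q: 0 + 1(45.51) = 45.51
  V: 0 + 1(45.51) = 45.51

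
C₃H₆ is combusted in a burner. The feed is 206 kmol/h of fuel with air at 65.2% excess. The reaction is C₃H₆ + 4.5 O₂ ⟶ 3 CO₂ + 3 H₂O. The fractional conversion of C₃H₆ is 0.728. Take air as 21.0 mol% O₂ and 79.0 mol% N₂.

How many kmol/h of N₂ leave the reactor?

Stoichiometric O₂ = 4.5 × 206 = 927 kmol/h; O₂ fed = 927 × 1.652 = 1531 kmol/h.
N₂ fed = 1531 × 79/21 = 5761 kmol/h.
Fuel reacted = 0.728 × 206 → ξ = 150 kmol/h.
Outlet (n = n₀ + ν ξ):
  C₃H₆: 206 − 1(150) = 56.03
  O₂: 1531 − 4.5(150) = 856.5
  N₂: 5761 (inert)
  CO₂: 0 + 3(150) = 449.9
  H₂O: 0 + 3(150) = 449.9

5760 kmol/h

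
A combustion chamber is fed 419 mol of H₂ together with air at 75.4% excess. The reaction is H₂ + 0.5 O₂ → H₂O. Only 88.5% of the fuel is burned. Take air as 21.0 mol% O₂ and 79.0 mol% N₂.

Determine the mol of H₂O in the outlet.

Stoichiometric O₂ = 0.5 × 419 = 209.5 mol; O₂ fed = 209.5 × 1.754 = 367.5 mol.
N₂ fed = 367.5 × 79/21 = 1382 mol.
Fuel reacted = 0.885 × 419 → ξ = 370.8 mol.
Outlet (n = n₀ + ν ξ):
  H₂: 419 − 1(370.8) = 48.19
  O₂: 367.5 − 0.5(370.8) = 182.1
  N₂: 1382 (inert)
  H₂O: 0 + 1(370.8) = 370.8

371 mol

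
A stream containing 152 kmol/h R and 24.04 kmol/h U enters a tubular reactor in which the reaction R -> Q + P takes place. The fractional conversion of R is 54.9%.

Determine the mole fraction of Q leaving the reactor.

0.322

R reacted = 0.549 × 152 = 83.45 kmol/h; ν_R = −1, so ξ = 83.45/1 = 83.45 kmol/h.
Outlet amounts (n = n₀ + ν ξ):
  R: 152 − 1(83.45) = 68.55
  Q: 0 + 1(83.45) = 83.45
  P: 0 + 1(83.45) = 83.45
  U: 24.04 (inert)
Total out = 259.5 kmol/h; y_Q = 83.45 / 259.5 = 0.3216.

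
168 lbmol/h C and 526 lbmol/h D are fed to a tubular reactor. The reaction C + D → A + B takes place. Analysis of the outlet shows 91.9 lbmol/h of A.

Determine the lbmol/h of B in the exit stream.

For A: n = n₀ + 1ξ → 91.9 = 0 + 1ξ, giving ξ = 91.9 lbmol/h.
Outlet amounts (n = n₀ + ν ξ):
  C: 168 − 1(91.9) = 76.1
  D: 526 − 1(91.9) = 434.1
  A: 0 + 1(91.9) = 91.9
  B: 0 + 1(91.9) = 91.9

91.9 lbmol/h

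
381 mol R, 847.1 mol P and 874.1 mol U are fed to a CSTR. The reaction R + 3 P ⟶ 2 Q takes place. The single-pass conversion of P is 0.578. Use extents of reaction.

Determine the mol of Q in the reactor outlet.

326 mol

P reacted = 0.578 × 847.1 = 489.6 mol; ν_P = −3, so ξ = 489.6/3 = 163.2 mol.
Outlet amounts (n = n₀ + ν ξ):
  R: 381 − 1(163.2) = 217.8
  P: 847.1 − 3(163.2) = 357.5
  Q: 0 + 2(163.2) = 326.4
  U: 874.1 (inert)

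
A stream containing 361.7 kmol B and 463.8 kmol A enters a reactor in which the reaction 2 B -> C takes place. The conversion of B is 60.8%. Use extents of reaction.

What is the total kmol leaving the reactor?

B reacted = 0.608 × 361.7 = 219.9 kmol; ν_B = −2, so ξ = 219.9/2 = 110 kmol.
Outlet amounts (n = n₀ + ν ξ):
  B: 361.7 − 2(110) = 141.8
  C: 0 + 1(110) = 110
  A: 463.8 (inert)
Total out = 141.8 + 110 + 463.8 = 715.5 kmol.

716 kmol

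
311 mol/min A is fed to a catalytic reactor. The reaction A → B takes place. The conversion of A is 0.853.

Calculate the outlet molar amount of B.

A reacted = 0.853 × 311 = 265.3 mol/min; ν_A = −1, so ξ = 265.3/1 = 265.3 mol/min.
Outlet amounts (n = n₀ + ν ξ):
  A: 311 − 1(265.3) = 45.72
  B: 0 + 1(265.3) = 265.3

265 mol/min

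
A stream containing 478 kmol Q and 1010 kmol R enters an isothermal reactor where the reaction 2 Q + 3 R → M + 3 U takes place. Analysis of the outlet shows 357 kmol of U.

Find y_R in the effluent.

0.477

For U: n = n₀ + 3ξ → 357 = 0 + 3ξ, giving ξ = 119 kmol.
Outlet amounts (n = n₀ + ν ξ):
  Q: 478 − 2(119) = 240
  R: 1010 − 3(119) = 653
  M: 0 + 1(119) = 119
  U: 0 + 3(119) = 357
Total out = 1369 kmol; y_R = 653 / 1369 = 0.477.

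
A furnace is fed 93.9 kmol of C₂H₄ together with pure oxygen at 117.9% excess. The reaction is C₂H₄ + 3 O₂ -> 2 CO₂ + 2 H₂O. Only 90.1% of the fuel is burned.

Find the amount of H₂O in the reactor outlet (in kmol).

169 kmol

Stoichiometric O₂ = 3 × 93.9 = 281.7 kmol; O₂ fed = 281.7 × 2.179 = 613.8 kmol.
Fuel reacted = 0.901 × 93.9 → ξ = 84.6 kmol.
Outlet (n = n₀ + ν ξ):
  C₂H₄: 93.9 − 1(84.6) = 9.296
  O₂: 613.8 − 3(84.6) = 360
  CO₂: 0 + 2(84.6) = 169.2
  H₂O: 0 + 2(84.6) = 169.2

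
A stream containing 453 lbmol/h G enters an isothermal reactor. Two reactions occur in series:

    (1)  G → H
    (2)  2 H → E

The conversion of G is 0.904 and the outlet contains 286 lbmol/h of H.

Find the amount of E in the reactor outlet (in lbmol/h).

Conversion of G: G consumed = 1ξ₁ = 0.904 × 453 → ξ₁ = 409.5 lbmol/h.
H balance: n_H = 0 + 1ξ₁ − 2ξ₂ = 286 → ξ₂ = (1·409.5 − 286)/2 = 61.76 lbmol/h.
Outlet amounts (n = n₀ + Σ ν·ξ):
  G: 453 − 1(409.5) = 43.49
  H: 0 + 1(409.5) − 2(61.76) = 286
  E: 0 + 1(61.76) = 61.76

61.8 lbmol/h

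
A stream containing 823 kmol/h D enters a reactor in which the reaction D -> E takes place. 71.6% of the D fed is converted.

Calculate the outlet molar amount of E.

D reacted = 0.716 × 823 = 589.3 kmol/h; ν_D = −1, so ξ = 589.3/1 = 589.3 kmol/h.
Outlet amounts (n = n₀ + ν ξ):
  D: 823 − 1(589.3) = 233.7
  E: 0 + 1(589.3) = 589.3

589 kmol/h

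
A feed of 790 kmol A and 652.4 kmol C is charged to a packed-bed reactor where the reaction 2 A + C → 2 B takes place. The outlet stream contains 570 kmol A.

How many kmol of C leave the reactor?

For A: n = n₀ − 2ξ → 570 = 790 − 2ξ, giving ξ = 110 kmol.
Outlet amounts (n = n₀ + ν ξ):
  A: 790 − 2(110) = 570
  C: 652.4 − 1(110) = 542.4
  B: 0 + 2(110) = 220

542 kmol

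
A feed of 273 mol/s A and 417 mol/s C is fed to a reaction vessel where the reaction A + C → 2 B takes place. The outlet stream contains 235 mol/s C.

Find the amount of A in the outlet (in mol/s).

91 mol/s

For C: n = n₀ − 1ξ → 235 = 417 − 1ξ, giving ξ = 182 mol/s.
Outlet amounts (n = n₀ + ν ξ):
  A: 273 − 1(182) = 91
  C: 417 − 1(182) = 235
  B: 0 + 2(182) = 364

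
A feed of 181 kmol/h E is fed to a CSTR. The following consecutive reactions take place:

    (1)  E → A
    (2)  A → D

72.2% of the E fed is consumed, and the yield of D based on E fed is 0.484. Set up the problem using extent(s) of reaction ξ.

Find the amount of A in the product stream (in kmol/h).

43.1 kmol/h

Conversion of E: E consumed = 1ξ₁ = 0.722 × 181 → ξ₁ = 130.7 kmol/h.
Yield of D: 1ξ₂ / 181 = 0.484 → ξ₂ = 87.6 kmol/h.
Outlet amounts (n = n₀ + Σ ν·ξ):
  E: 181 − 1(130.7) = 50.32
  A: 0 + 1(130.7) − 1(87.6) = 43.08
  D: 0 + 1(87.6) = 87.6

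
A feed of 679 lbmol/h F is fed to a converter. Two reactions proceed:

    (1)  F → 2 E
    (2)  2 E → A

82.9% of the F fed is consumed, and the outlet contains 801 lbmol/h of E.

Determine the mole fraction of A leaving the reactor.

Conversion of F: F consumed = 1ξ₁ = 0.829 × 679 → ξ₁ = 562.9 lbmol/h.
E balance: n_E = 0 + 2ξ₁ − 2ξ₂ = 801 → ξ₂ = (2·562.9 − 801)/2 = 162.4 lbmol/h.
Outlet amounts (n = n₀ + Σ ν·ξ):
  F: 679 − 1(562.9) = 116.1
  E: 0 + 2(562.9) − 2(162.4) = 801
  A: 0 + 1(162.4) = 162.4
Total out = 1080 lbmol/h; y_A = 162.4 / 1080 = 0.1504.

0.15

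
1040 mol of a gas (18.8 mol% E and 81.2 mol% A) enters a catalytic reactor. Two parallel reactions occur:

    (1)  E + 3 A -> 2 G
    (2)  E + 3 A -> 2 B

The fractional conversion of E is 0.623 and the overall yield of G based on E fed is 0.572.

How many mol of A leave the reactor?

Yield of G: 2ξ₁ / 195.5 = 0.572 → ξ₁ = 55.92 mol.
Conversion of E: 1ξ₁ + 1ξ₂ = 0.623 × 195.5 = 121.8 → ξ₂ = 65.89 mol.
Outlet amounts (n = n₀ + Σ ν·ξ):
  E: 195.5 − 1(55.92) − 1(65.89) = 73.71
  A: 844.5 − 3(55.92) − 3(65.89) = 479.1
  G: 0 + 2(55.92) = 111.8
  B: 0 + 2(65.89) = 131.8

479 mol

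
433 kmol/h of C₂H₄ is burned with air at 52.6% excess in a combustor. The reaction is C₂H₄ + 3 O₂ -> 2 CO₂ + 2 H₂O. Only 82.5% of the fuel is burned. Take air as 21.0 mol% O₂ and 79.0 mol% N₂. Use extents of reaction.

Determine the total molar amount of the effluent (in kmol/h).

Stoichiometric O₂ = 3 × 433 = 1299 kmol/h; O₂ fed = 1299 × 1.526 = 1982 kmol/h.
N₂ fed = 1982 × 79/21 = 7457 kmol/h.
Fuel reacted = 0.825 × 433 → ξ = 357.2 kmol/h.
Outlet (n = n₀ + ν ξ):
  C₂H₄: 433 − 1(357.2) = 75.78
  O₂: 1982 − 3(357.2) = 910.6
  N₂: 7457 (inert)
  CO₂: 0 + 2(357.2) = 714.4
  H₂O: 0 + 2(357.2) = 714.4
Total out = 75.78 + 910.6 + 7457 + 714.4 + 714.4 = 9872 kmol/h.

9870 kmol/h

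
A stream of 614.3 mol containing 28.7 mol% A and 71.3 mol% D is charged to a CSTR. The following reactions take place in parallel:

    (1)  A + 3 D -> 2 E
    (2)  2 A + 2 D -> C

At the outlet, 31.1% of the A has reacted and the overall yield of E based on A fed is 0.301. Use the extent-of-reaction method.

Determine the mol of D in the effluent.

Yield of E: 2ξ₁ / 176.3 = 0.301 → ξ₁ = 26.53 mol.
Conversion of A: 1ξ₁ + 2ξ₂ = 0.311 × 176.3 = 54.83 → ξ₂ = 14.15 mol.
Outlet amounts (n = n₀ + Σ ν·ξ):
  A: 176.3 − 1(26.53) − 2(14.15) = 121.5
  D: 438 − 3(26.53) − 2(14.15) = 330.1
  E: 0 + 2(26.53) = 53.07
  C: 0 + 1(14.15) = 14.15

330 mol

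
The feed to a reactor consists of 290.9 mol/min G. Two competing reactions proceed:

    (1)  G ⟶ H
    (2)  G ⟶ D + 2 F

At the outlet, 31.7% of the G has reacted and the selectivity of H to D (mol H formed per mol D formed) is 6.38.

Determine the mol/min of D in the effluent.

12.5 mol/min

Conversion of G: G consumed = 0.317 × 290.9 = 92.22 mol/min = 1ξ₁ + 1ξ₂.
Selectivity: 1ξ₁ / (1ξ₂) = 6.38 → ξ₁ = 6.38 ξ₂.
Substitute: (1·6.38 + 1) ξ₂ = 92.22 → ξ₂ = 12.5 mol/min, ξ₁ = 79.72 mol/min.
Outlet amounts (n = n₀ + Σ ν·ξ):
  G: 290.9 − 1(79.72) − 1(12.5) = 198.7
  H: 0 + 1(79.72) = 79.72
  D: 0 + 1(12.5) = 12.5
  F: 0 + 2(12.5) = 24.99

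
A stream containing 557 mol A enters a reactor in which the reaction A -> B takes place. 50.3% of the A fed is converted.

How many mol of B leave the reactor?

A reacted = 0.503 × 557 = 280.2 mol; ν_A = −1, so ξ = 280.2/1 = 280.2 mol.
Outlet amounts (n = n₀ + ν ξ):
  A: 557 − 1(280.2) = 276.8
  B: 0 + 1(280.2) = 280.2

280 mol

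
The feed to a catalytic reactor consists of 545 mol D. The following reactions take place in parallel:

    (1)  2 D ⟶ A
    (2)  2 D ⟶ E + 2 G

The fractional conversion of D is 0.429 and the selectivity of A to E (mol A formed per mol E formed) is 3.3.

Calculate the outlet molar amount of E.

27.2 mol

Conversion of D: D consumed = 0.429 × 545 = 233.8 mol = 2ξ₁ + 2ξ₂.
Selectivity: 1ξ₁ / (1ξ₂) = 3.3 → ξ₁ = 3.3 ξ₂.
Substitute: (2·3.3 + 2) ξ₂ = 233.8 → ξ₂ = 27.19 mol, ξ₁ = 89.72 mol.
Outlet amounts (n = n₀ + Σ ν·ξ):
  D: 545 − 2(89.72) − 2(27.19) = 311.2
  A: 0 + 1(89.72) = 89.72
  E: 0 + 1(27.19) = 27.19
  G: 0 + 2(27.19) = 54.37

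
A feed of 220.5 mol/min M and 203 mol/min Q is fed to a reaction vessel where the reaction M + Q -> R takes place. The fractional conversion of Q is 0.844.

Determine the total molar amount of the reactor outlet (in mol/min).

Q reacted = 0.844 × 203 = 171.3 mol/min; ν_Q = −1, so ξ = 171.3/1 = 171.3 mol/min.
Outlet amounts (n = n₀ + ν ξ):
  M: 220.5 − 1(171.3) = 49.17
  Q: 203 − 1(171.3) = 31.67
  R: 0 + 1(171.3) = 171.3
Total out = 49.17 + 31.67 + 171.3 = 252.2 mol/min.

252 mol/min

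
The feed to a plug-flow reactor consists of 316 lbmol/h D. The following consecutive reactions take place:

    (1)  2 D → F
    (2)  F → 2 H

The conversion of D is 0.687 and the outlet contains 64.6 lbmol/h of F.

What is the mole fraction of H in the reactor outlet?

0.35

Conversion of D: D consumed = 2ξ₁ = 0.687 × 316 → ξ₁ = 108.5 lbmol/h.
F balance: n_F = 0 + 1ξ₁ − 1ξ₂ = 64.6 → ξ₂ = (1·108.5 − 64.6)/1 = 43.95 lbmol/h.
Outlet amounts (n = n₀ + Σ ν·ξ):
  D: 316 − 2(108.5) = 98.91
  F: 0 + 1(108.5) − 1(43.95) = 64.6
  H: 0 + 2(43.95) = 87.89
Total out = 251.4 lbmol/h; y_H = 87.89 / 251.4 = 0.3496.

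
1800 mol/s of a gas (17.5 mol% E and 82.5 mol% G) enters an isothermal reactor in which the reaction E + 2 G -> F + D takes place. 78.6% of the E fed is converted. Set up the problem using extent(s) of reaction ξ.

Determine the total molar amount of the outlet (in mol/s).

1550 mol/s

E reacted = 0.786 × 315 = 247.6 mol/s; ν_E = −1, so ξ = 247.6/1 = 247.6 mol/s.
Outlet amounts (n = n₀ + ν ξ):
  E: 315 − 1(247.6) = 67.41
  G: 1485 − 2(247.6) = 989.8
  F: 0 + 1(247.6) = 247.6
  D: 0 + 1(247.6) = 247.6
Total out = 67.41 + 989.8 + 247.6 + 247.6 = 1552 mol/s.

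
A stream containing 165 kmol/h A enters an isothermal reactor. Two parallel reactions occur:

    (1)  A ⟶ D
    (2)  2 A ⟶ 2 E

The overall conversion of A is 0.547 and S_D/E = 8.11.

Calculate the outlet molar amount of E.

9.91 kmol/h

Conversion of A: A consumed = 0.547 × 165 = 90.26 kmol/h = 1ξ₁ + 2ξ₂.
Selectivity: 1ξ₁ / (2ξ₂) = 8.11 → ξ₁ = 16.22 ξ₂.
Substitute: (1·16.22 + 2) ξ₂ = 90.26 → ξ₂ = 4.954 kmol/h, ξ₁ = 80.35 kmol/h.
Outlet amounts (n = n₀ + Σ ν·ξ):
  A: 165 − 1(80.35) − 2(4.954) = 74.74
  D: 0 + 1(80.35) = 80.35
  E: 0 + 2(4.954) = 9.907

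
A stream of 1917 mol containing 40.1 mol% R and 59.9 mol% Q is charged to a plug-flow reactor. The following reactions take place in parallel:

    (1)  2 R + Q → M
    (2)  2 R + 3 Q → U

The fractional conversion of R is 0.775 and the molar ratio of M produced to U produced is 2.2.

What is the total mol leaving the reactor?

Conversion of R: R consumed = 0.775 × 768.7 = 595.8 mol = 2ξ₁ + 2ξ₂.
Selectivity: 1ξ₁ / (1ξ₂) = 2.2 → ξ₁ = 2.2 ξ₂.
Substitute: (2·2.2 + 2) ξ₂ = 595.8 → ξ₂ = 93.09 mol, ξ₁ = 204.8 mol.
Outlet amounts (n = n₀ + Σ ν·ξ):
  R: 768.7 − 2(204.8) − 2(93.09) = 173
  Q: 1148 − 1(204.8) − 3(93.09) = 664.2
  M: 0 + 1(204.8) = 204.8
  U: 0 + 1(93.09) = 93.09
Total out = 173 + 664.2 + 204.8 + 93.09 = 1135 mol.

1140 mol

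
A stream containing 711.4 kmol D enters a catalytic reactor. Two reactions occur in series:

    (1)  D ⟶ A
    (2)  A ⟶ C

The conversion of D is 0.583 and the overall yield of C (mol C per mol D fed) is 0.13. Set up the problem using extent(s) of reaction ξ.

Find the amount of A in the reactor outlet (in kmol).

Conversion of D: D consumed = 1ξ₁ = 0.583 × 711.4 → ξ₁ = 414.7 kmol.
Yield of C: 1ξ₂ / 711.4 = 0.13 → ξ₂ = 92.48 kmol.
Outlet amounts (n = n₀ + Σ ν·ξ):
  D: 711.4 − 1(414.7) = 296.7
  A: 0 + 1(414.7) − 1(92.48) = 322.3
  C: 0 + 1(92.48) = 92.48

322 kmol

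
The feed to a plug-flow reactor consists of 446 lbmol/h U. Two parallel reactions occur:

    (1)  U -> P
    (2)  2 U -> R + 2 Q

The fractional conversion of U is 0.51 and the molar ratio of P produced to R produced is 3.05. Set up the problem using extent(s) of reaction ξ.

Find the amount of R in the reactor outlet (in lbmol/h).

45 lbmol/h

Conversion of U: U consumed = 0.51 × 446 = 227.5 lbmol/h = 1ξ₁ + 2ξ₂.
Selectivity: 1ξ₁ / (1ξ₂) = 3.05 → ξ₁ = 3.05 ξ₂.
Substitute: (1·3.05 + 2) ξ₂ = 227.5 → ξ₂ = 45.04 lbmol/h, ξ₁ = 137.4 lbmol/h.
Outlet amounts (n = n₀ + Σ ν·ξ):
  U: 446 − 1(137.4) − 2(45.04) = 218.5
  P: 0 + 1(137.4) = 137.4
  R: 0 + 1(45.04) = 45.04
  Q: 0 + 2(45.04) = 90.08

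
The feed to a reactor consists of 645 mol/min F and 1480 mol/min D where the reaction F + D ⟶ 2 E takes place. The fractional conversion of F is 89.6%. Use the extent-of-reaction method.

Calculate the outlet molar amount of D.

F reacted = 0.896 × 645 = 577.9 mol/min; ν_F = −1, so ξ = 577.9/1 = 577.9 mol/min.
Outlet amounts (n = n₀ + ν ξ):
  F: 645 − 1(577.9) = 67.08
  D: 1480 − 1(577.9) = 902.1
  E: 0 + 2(577.9) = 1156

902 mol/min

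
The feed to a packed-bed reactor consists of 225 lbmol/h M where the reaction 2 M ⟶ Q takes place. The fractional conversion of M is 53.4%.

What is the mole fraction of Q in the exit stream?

M reacted = 0.534 × 225 = 120.2 lbmol/h; ν_M = −2, so ξ = 120.2/2 = 60.08 lbmol/h.
Outlet amounts (n = n₀ + ν ξ):
  M: 225 − 2(60.08) = 104.8
  Q: 0 + 1(60.08) = 60.08
Total out = 164.9 lbmol/h; y_Q = 60.08 / 164.9 = 0.3643.

0.364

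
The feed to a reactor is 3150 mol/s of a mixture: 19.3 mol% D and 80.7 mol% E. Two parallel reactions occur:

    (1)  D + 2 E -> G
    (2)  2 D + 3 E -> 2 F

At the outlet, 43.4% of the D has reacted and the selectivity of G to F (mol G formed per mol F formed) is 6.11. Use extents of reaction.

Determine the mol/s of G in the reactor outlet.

227 mol/s

Conversion of D: D consumed = 0.434 × 608 = 263.9 mol/s = 1ξ₁ + 2ξ₂.
Selectivity: 1ξ₁ / (2ξ₂) = 6.11 → ξ₁ = 12.22 ξ₂.
Substitute: (1·12.22 + 2) ξ₂ = 263.9 → ξ₂ = 18.55 mol/s, ξ₁ = 226.7 mol/s.
Outlet amounts (n = n₀ + Σ ν·ξ):
  D: 608 − 1(226.7) − 2(18.55) = 344.1
  E: 2542 − 2(226.7) − 3(18.55) = 2033
  G: 0 + 1(226.7) = 226.7
  F: 0 + 2(18.55) = 37.11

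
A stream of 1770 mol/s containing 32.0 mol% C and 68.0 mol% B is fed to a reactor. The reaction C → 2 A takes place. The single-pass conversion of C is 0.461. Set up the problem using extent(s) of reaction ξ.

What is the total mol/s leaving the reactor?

C reacted = 0.461 × 566.4 = 261.1 mol/s; ν_C = −1, so ξ = 261.1/1 = 261.1 mol/s.
Outlet amounts (n = n₀ + ν ξ):
  C: 566.4 − 1(261.1) = 305.3
  A: 0 + 2(261.1) = 522.2
  B: 1204 (inert)
Total out = 305.3 + 522.2 + 1204 = 2031 mol/s.

2030 mol/s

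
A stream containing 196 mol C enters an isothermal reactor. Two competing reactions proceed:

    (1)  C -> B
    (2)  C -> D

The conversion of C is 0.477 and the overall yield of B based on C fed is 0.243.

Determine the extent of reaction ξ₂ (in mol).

ξ₂ = 45.9 mol

Yield of B: 1ξ₁ / 196 = 0.243 → ξ₁ = 47.63 mol.
Conversion of C: 1ξ₁ + 1ξ₂ = 0.477 × 196 = 93.49 → ξ₂ = 45.86 mol.
Outlet amounts (n = n₀ + Σ ν·ξ):
  C: 196 − 1(47.63) − 1(45.86) = 102.5
  B: 0 + 1(47.63) = 47.63
  D: 0 + 1(45.86) = 45.86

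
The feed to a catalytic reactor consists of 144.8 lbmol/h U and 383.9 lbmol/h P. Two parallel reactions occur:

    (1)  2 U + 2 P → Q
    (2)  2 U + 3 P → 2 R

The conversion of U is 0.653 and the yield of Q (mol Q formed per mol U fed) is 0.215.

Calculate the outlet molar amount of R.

32.3 lbmol/h

Yield of Q: 1ξ₁ / 144.8 = 0.215 → ξ₁ = 31.13 lbmol/h.
Conversion of U: 2ξ₁ + 2ξ₂ = 0.653 × 144.8 = 94.55 → ξ₂ = 16.15 lbmol/h.
Outlet amounts (n = n₀ + Σ ν·ξ):
  U: 144.8 − 2(31.13) − 2(16.15) = 50.25
  P: 383.9 − 2(31.13) − 3(16.15) = 273.2
  Q: 0 + 1(31.13) = 31.13
  R: 0 + 2(16.15) = 32.29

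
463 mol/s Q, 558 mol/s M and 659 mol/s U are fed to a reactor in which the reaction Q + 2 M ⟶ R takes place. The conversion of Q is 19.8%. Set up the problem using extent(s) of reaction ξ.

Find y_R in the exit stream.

Q reacted = 0.198 × 463 = 91.67 mol/s; ν_Q = −1, so ξ = 91.67/1 = 91.67 mol/s.
Outlet amounts (n = n₀ + ν ξ):
  Q: 463 − 1(91.67) = 371.3
  M: 558 − 2(91.67) = 374.7
  R: 0 + 1(91.67) = 91.67
  U: 659 (inert)
Total out = 1497 mol/s; y_R = 91.67 / 1497 = 0.06125.

0.0613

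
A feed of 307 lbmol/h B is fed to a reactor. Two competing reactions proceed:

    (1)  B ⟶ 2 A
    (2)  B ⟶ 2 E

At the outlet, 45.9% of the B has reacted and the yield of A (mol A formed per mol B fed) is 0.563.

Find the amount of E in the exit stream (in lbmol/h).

Yield of A: 2ξ₁ / 307 = 0.563 → ξ₁ = 86.42 lbmol/h.
Conversion of B: 1ξ₁ + 1ξ₂ = 0.459 × 307 = 140.9 → ξ₂ = 54.49 lbmol/h.
Outlet amounts (n = n₀ + Σ ν·ξ):
  B: 307 − 1(86.42) − 1(54.49) = 166.1
  A: 0 + 2(86.42) = 172.8
  E: 0 + 2(54.49) = 109

109 lbmol/h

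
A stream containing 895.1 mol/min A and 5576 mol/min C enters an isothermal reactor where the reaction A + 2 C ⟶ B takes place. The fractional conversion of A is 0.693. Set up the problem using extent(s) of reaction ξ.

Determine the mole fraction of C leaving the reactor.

0.829

A reacted = 0.693 × 895.1 = 620.3 mol/min; ν_A = −1, so ξ = 620.3/1 = 620.3 mol/min.
Outlet amounts (n = n₀ + ν ξ):
  A: 895.1 − 1(620.3) = 274.8
  C: 5576 − 2(620.3) = 4335
  B: 0 + 1(620.3) = 620.3
Total out = 5230 mol/min; y_C = 4335 / 5230 = 0.8289.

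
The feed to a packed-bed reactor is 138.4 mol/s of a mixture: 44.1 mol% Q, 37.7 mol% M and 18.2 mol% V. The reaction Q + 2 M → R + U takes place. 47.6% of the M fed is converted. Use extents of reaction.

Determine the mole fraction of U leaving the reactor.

M reacted = 0.476 × 52.18 = 24.84 mol/s; ν_M = −2, so ξ = 24.84/2 = 12.42 mol/s.
Outlet amounts (n = n₀ + ν ξ):
  Q: 61.03 − 1(12.42) = 48.62
  M: 52.18 − 2(12.42) = 27.34
  R: 0 + 1(12.42) = 12.42
  U: 0 + 1(12.42) = 12.42
  V: 25.19 (inert)
Total out = 126 mol/s; y_U = 12.42 / 126 = 0.09857.

0.0986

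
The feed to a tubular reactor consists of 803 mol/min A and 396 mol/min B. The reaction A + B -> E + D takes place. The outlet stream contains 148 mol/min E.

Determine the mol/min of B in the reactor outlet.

For E: n = n₀ + 1ξ → 148 = 0 + 1ξ, giving ξ = 148 mol/min.
Outlet amounts (n = n₀ + ν ξ):
  A: 803 − 1(148) = 655
  B: 396 − 1(148) = 248
  E: 0 + 1(148) = 148
  D: 0 + 1(148) = 148

248 mol/min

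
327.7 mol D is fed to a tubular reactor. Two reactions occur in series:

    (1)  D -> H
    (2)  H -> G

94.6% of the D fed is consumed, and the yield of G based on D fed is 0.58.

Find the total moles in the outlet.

Conversion of D: D consumed = 1ξ₁ = 0.946 × 327.7 → ξ₁ = 310 mol.
Yield of G: 1ξ₂ / 327.7 = 0.58 → ξ₂ = 190.1 mol.
Outlet amounts (n = n₀ + Σ ν·ξ):
  D: 327.7 − 1(310) = 17.7
  H: 0 + 1(310) − 1(190.1) = 119.9
  G: 0 + 1(190.1) = 190.1
Total out = 17.7 + 119.9 + 190.1 = 327.7 mol.

328 mol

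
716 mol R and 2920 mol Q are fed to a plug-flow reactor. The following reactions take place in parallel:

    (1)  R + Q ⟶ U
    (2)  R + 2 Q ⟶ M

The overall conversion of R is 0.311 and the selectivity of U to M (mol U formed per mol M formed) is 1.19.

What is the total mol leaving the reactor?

3310 mol

Conversion of R: R consumed = 0.311 × 716 = 222.7 mol = 1ξ₁ + 1ξ₂.
Selectivity: 1ξ₁ / (1ξ₂) = 1.19 → ξ₁ = 1.19 ξ₂.
Substitute: (1·1.19 + 1) ξ₂ = 222.7 → ξ₂ = 101.7 mol, ξ₁ = 121 mol.
Outlet amounts (n = n₀ + Σ ν·ξ):
  R: 716 − 1(121) − 1(101.7) = 493.3
  Q: 2920 − 1(121) − 2(101.7) = 2596
  U: 0 + 1(121) = 121
  M: 0 + 1(101.7) = 101.7
Total out = 493.3 + 2596 + 121 + 101.7 = 3312 mol.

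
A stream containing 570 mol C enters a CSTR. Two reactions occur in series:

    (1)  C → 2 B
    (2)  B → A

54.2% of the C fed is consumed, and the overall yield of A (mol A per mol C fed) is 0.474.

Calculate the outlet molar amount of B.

348 mol

Conversion of C: C consumed = 1ξ₁ = 0.542 × 570 → ξ₁ = 308.9 mol.
Yield of A: 1ξ₂ / 570 = 0.474 → ξ₂ = 270.2 mol.
Outlet amounts (n = n₀ + Σ ν·ξ):
  C: 570 − 1(308.9) = 261.1
  B: 0 + 2(308.9) − 1(270.2) = 347.7
  A: 0 + 1(270.2) = 270.2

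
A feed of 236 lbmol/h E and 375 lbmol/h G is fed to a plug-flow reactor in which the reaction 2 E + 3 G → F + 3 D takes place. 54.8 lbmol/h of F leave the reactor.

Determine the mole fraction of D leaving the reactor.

0.296

For F: n = n₀ + 1ξ → 54.8 = 0 + 1ξ, giving ξ = 54.8 lbmol/h.
Outlet amounts (n = n₀ + ν ξ):
  E: 236 − 2(54.8) = 126.4
  G: 375 − 3(54.8) = 210.6
  F: 0 + 1(54.8) = 54.8
  D: 0 + 3(54.8) = 164.4
Total out = 556.2 lbmol/h; y_D = 164.4 / 556.2 = 0.2956.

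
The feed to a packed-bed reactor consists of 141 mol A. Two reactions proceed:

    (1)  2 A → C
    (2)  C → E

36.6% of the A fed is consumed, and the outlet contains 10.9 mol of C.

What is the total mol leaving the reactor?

Conversion of A: A consumed = 2ξ₁ = 0.366 × 141 → ξ₁ = 25.8 mol.
C balance: n_C = 0 + 1ξ₁ − 1ξ₂ = 10.9 → ξ₂ = (1·25.8 − 10.9)/1 = 14.9 mol.
Outlet amounts (n = n₀ + Σ ν·ξ):
  A: 141 − 2(25.8) = 89.39
  C: 0 + 1(25.8) − 1(14.9) = 10.9
  E: 0 + 1(14.9) = 14.9
Total out = 89.39 + 10.9 + 14.9 = 115.2 mol.

115 mol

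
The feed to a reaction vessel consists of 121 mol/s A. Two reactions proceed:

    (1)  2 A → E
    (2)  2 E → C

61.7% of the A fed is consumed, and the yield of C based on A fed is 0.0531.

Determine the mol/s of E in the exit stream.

24.5 mol/s

Conversion of A: A consumed = 2ξ₁ = 0.617 × 121 → ξ₁ = 37.33 mol/s.
Yield of C: 1ξ₂ / 121 = 0.0531 → ξ₂ = 6.425 mol/s.
Outlet amounts (n = n₀ + Σ ν·ξ):
  A: 121 − 2(37.33) = 46.34
  E: 0 + 1(37.33) − 2(6.425) = 24.48
  C: 0 + 1(6.425) = 6.425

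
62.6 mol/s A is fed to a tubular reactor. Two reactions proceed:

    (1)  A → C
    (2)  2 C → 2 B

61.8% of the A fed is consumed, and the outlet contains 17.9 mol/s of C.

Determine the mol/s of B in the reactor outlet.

Conversion of A: A consumed = 1ξ₁ = 0.618 × 62.6 → ξ₁ = 38.69 mol/s.
C balance: n_C = 0 + 1ξ₁ − 2ξ₂ = 17.9 → ξ₂ = (1·38.69 − 17.9)/2 = 10.39 mol/s.
Outlet amounts (n = n₀ + Σ ν·ξ):
  A: 62.6 − 1(38.69) = 23.91
  C: 0 + 1(38.69) − 2(10.39) = 17.9
  B: 0 + 2(10.39) = 20.79

20.8 mol/s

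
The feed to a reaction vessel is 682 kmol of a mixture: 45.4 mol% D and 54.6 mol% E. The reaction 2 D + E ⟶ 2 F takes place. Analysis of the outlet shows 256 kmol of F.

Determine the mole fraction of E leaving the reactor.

For F: n = n₀ + 2ξ → 256 = 0 + 2ξ, giving ξ = 128 kmol.
Outlet amounts (n = n₀ + ν ξ):
  D: 309.6 − 2(128) = 53.63
  E: 372.4 − 1(128) = 244.4
  F: 0 + 2(128) = 256
Total out = 554 kmol; y_E = 244.4 / 554 = 0.4411.

0.441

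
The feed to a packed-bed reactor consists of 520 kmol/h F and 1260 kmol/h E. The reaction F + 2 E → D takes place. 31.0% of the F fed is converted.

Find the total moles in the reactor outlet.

F reacted = 0.31 × 520 = 161.2 kmol/h; ν_F = −1, so ξ = 161.2/1 = 161.2 kmol/h.
Outlet amounts (n = n₀ + ν ξ):
  F: 520 − 1(161.2) = 358.8
  E: 1260 − 2(161.2) = 937.6
  D: 0 + 1(161.2) = 161.2
Total out = 358.8 + 937.6 + 161.2 = 1458 kmol/h.

1460 kmol/h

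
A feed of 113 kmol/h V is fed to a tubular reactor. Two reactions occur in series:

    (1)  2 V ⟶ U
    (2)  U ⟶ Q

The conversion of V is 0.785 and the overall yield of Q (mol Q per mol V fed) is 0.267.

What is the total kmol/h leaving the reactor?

68.6 kmol/h

Conversion of V: V consumed = 2ξ₁ = 0.785 × 113 → ξ₁ = 44.35 kmol/h.
Yield of Q: 1ξ₂ / 113 = 0.267 → ξ₂ = 30.17 kmol/h.
Outlet amounts (n = n₀ + Σ ν·ξ):
  V: 113 − 2(44.35) = 24.3
  U: 0 + 1(44.35) − 1(30.17) = 14.18
  Q: 0 + 1(30.17) = 30.17
Total out = 24.3 + 14.18 + 30.17 = 68.65 kmol/h.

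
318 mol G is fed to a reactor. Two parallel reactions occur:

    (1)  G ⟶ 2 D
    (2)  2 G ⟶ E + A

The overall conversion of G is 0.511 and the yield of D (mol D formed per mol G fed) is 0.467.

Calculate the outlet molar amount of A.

44.1 mol

Yield of D: 2ξ₁ / 318 = 0.467 → ξ₁ = 74.25 mol.
Conversion of G: 1ξ₁ + 2ξ₂ = 0.511 × 318 = 162.5 → ξ₂ = 44.12 mol.
Outlet amounts (n = n₀ + Σ ν·ξ):
  G: 318 − 1(74.25) − 2(44.12) = 155.5
  D: 0 + 2(74.25) = 148.5
  E: 0 + 1(44.12) = 44.12
  A: 0 + 1(44.12) = 44.12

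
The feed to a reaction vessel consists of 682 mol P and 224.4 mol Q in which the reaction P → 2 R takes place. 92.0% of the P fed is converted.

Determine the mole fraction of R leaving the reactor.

P reacted = 0.92 × 682 = 627.4 mol; ν_P = −1, so ξ = 627.4/1 = 627.4 mol.
Outlet amounts (n = n₀ + ν ξ):
  P: 682 − 1(627.4) = 54.56
  R: 0 + 2(627.4) = 1255
  Q: 224.4 (inert)
Total out = 1534 mol; y_R = 1255 / 1534 = 0.8181.

0.818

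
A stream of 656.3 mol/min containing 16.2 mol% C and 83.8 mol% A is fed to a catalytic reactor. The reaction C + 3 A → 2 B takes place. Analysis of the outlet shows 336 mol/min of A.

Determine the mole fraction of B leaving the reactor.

0.278

For A: n = n₀ − 3ξ → 336 = 550 − 3ξ, giving ξ = 71.33 mol/min.
Outlet amounts (n = n₀ + ν ξ):
  C: 106.3 − 1(71.33) = 34.99
  A: 550 − 3(71.33) = 336
  B: 0 + 2(71.33) = 142.7
Total out = 513.6 mol/min; y_B = 142.7 / 513.6 = 0.2777.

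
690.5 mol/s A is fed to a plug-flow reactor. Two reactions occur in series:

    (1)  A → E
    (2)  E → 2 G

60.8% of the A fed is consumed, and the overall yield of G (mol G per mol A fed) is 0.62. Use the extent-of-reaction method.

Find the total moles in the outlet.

Conversion of A: A consumed = 1ξ₁ = 0.608 × 690.5 → ξ₁ = 419.8 mol/s.
Yield of G: 2ξ₂ / 690.5 = 0.62 → ξ₂ = 214.1 mol/s.
Outlet amounts (n = n₀ + Σ ν·ξ):
  A: 690.5 − 1(419.8) = 270.7
  E: 0 + 1(419.8) − 1(214.1) = 205.8
  G: 0 + 2(214.1) = 428.1
Total out = 270.7 + 205.8 + 428.1 = 904.6 mol/s.

905 mol/s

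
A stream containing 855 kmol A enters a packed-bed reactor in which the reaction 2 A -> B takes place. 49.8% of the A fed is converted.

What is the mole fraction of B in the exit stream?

0.332

A reacted = 0.498 × 855 = 425.8 kmol; ν_A = −2, so ξ = 425.8/2 = 212.9 kmol.
Outlet amounts (n = n₀ + ν ξ):
  A: 855 − 2(212.9) = 429.2
  B: 0 + 1(212.9) = 212.9
Total out = 642.1 kmol; y_B = 212.9 / 642.1 = 0.3316.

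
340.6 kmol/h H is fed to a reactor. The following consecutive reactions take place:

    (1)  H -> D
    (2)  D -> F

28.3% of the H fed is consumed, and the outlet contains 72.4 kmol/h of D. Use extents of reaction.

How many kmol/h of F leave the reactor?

24 kmol/h

Conversion of H: H consumed = 1ξ₁ = 0.283 × 340.6 → ξ₁ = 96.39 kmol/h.
D balance: n_D = 0 + 1ξ₁ − 1ξ₂ = 72.4 → ξ₂ = (1·96.39 − 72.4)/1 = 23.99 kmol/h.
Outlet amounts (n = n₀ + Σ ν·ξ):
  H: 340.6 − 1(96.39) = 244.2
  D: 0 + 1(96.39) − 1(23.99) = 72.4
  F: 0 + 1(23.99) = 23.99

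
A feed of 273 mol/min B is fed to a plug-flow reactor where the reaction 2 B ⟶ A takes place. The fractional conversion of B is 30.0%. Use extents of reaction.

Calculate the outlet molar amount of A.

B reacted = 0.3 × 273 = 81.9 mol/min; ν_B = −2, so ξ = 81.9/2 = 40.95 mol/min.
Outlet amounts (n = n₀ + ν ξ):
  B: 273 − 2(40.95) = 191.1
  A: 0 + 1(40.95) = 40.95

40.9 mol/min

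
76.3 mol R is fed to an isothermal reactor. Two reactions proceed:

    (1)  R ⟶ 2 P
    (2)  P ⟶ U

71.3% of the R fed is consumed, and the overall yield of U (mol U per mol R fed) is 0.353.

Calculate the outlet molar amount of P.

81.9 mol

Conversion of R: R consumed = 1ξ₁ = 0.713 × 76.3 → ξ₁ = 54.4 mol.
Yield of U: 1ξ₂ / 76.3 = 0.353 → ξ₂ = 26.93 mol.
Outlet amounts (n = n₀ + Σ ν·ξ):
  R: 76.3 − 1(54.4) = 21.9
  P: 0 + 2(54.4) − 1(26.93) = 81.87
  U: 0 + 1(26.93) = 26.93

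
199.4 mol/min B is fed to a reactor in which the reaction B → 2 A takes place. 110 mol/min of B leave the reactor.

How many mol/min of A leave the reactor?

For B: n = n₀ − 1ξ → 110 = 199.4 − 1ξ, giving ξ = 89.4 mol/min.
Outlet amounts (n = n₀ + ν ξ):
  B: 199.4 − 1(89.4) = 110
  A: 0 + 2(89.4) = 178.8

179 mol/min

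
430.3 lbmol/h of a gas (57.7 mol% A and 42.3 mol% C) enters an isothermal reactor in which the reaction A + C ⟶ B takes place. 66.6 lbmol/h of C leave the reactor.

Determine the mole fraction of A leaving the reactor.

For C: n = n₀ − 1ξ → 66.6 = 182 − 1ξ, giving ξ = 115.4 lbmol/h.
Outlet amounts (n = n₀ + ν ξ):
  A: 248.3 − 1(115.4) = 132.9
  C: 182 − 1(115.4) = 66.6
  B: 0 + 1(115.4) = 115.4
Total out = 314.9 lbmol/h; y_A = 132.9 / 314.9 = 0.422.

0.422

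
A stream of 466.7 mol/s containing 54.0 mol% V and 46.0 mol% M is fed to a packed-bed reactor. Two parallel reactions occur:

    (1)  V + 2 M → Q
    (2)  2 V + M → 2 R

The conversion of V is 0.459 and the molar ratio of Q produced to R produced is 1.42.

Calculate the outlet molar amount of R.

47.8 mol/s

Conversion of V: V consumed = 0.459 × 252 = 115.7 mol/s = 1ξ₁ + 2ξ₂.
Selectivity: 1ξ₁ / (2ξ₂) = 1.42 → ξ₁ = 2.84 ξ₂.
Substitute: (1·2.84 + 2) ξ₂ = 115.7 → ξ₂ = 23.9 mol/s, ξ₁ = 67.88 mol/s.
Outlet amounts (n = n₀ + Σ ν·ξ):
  V: 252 − 1(67.88) − 2(23.9) = 136.3
  M: 214.7 − 2(67.88) − 1(23.9) = 55.03
  Q: 0 + 1(67.88) = 67.88
  R: 0 + 2(23.9) = 47.8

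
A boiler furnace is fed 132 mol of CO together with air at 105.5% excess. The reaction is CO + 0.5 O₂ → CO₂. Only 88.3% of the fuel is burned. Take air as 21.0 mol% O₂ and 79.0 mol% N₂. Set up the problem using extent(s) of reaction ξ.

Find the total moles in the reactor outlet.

Stoichiometric O₂ = 0.5 × 132 = 66 mol; O₂ fed = 66 × 2.055 = 135.6 mol.
N₂ fed = 135.6 × 79/21 = 510.2 mol.
Fuel reacted = 0.883 × 132 → ξ = 116.6 mol.
Outlet (n = n₀ + ν ξ):
  CO: 132 − 1(116.6) = 15.44
  O₂: 135.6 − 0.5(116.6) = 77.35
  N₂: 510.2 (inert)
  CO₂: 0 + 1(116.6) = 116.6
Total out = 15.44 + 77.35 + 510.2 + 116.6 = 719.6 mol.

720 mol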